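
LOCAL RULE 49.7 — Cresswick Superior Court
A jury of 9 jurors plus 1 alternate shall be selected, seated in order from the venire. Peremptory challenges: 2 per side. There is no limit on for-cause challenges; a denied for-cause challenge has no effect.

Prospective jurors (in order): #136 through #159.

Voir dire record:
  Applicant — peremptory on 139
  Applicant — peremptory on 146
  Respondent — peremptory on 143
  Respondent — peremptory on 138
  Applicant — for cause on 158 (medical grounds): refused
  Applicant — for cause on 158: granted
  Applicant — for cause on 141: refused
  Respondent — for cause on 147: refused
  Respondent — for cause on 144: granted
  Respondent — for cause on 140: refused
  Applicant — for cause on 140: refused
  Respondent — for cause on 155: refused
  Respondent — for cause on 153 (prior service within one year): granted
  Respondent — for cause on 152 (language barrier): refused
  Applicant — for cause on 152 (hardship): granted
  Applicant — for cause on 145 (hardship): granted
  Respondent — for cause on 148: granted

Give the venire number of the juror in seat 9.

151

Removed: #138, #139, #143, #144, #145, #146, #148, #152, #153, #158. (#140, #141, #147, #155 stay — for-cause denied.)
Seating in order: seats 1–9 → #136, #137, #140, #141, #142, #147, #149, #150, #151; alternates → #154.
So seat 9 is #151.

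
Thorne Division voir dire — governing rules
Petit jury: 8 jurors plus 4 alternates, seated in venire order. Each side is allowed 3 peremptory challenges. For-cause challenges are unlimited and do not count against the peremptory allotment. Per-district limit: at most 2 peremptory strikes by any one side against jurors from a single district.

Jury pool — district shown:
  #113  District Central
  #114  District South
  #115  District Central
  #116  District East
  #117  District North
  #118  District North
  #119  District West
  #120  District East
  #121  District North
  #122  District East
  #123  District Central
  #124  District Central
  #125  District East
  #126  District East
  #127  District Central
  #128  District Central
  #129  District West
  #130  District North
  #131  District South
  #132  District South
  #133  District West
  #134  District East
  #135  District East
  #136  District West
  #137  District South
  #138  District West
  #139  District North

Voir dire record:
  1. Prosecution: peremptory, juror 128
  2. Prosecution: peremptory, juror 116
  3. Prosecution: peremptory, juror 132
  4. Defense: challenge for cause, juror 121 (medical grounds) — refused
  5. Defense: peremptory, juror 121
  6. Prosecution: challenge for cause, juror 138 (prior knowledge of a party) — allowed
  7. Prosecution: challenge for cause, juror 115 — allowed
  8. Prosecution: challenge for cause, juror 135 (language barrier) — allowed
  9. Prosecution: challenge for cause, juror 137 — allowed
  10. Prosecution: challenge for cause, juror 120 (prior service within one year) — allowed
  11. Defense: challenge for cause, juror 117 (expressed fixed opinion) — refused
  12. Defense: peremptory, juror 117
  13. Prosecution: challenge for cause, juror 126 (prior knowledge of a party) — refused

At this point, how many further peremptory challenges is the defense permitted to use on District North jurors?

0

Defense peremptories so far: #121, #117 — 2 of 3 used, 1 left overall.
Against District North: #121, #117 — 2 used; per-district cap 2 leaves 0.
Binding limit: min(1, 0) = 0.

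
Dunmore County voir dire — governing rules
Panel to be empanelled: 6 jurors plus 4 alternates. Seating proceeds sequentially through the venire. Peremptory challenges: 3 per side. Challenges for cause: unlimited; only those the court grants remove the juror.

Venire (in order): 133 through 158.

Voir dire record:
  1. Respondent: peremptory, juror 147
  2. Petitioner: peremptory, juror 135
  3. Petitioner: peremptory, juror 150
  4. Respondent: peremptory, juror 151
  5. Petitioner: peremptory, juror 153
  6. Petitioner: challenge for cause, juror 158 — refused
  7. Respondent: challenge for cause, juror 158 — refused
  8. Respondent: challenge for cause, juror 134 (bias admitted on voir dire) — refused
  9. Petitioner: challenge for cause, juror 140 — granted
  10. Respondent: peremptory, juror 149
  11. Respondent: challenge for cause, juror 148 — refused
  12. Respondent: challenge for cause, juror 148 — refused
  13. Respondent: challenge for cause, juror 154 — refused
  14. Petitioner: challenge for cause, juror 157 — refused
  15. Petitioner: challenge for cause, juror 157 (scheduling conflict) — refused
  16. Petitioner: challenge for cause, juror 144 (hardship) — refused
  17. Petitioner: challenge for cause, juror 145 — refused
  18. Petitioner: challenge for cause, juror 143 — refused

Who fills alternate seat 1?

Removed: #135, #140, #147, #149, #150, #151, #153. (#134, #143, #144, #145, #148, #154, #157, #158 stay — for-cause denied.)
Seating in order: seats 1–6 → #133, #134, #136, #137, #138, #139; alternates → #141, #142, #143, #144.
So alternate 1 is #141.

141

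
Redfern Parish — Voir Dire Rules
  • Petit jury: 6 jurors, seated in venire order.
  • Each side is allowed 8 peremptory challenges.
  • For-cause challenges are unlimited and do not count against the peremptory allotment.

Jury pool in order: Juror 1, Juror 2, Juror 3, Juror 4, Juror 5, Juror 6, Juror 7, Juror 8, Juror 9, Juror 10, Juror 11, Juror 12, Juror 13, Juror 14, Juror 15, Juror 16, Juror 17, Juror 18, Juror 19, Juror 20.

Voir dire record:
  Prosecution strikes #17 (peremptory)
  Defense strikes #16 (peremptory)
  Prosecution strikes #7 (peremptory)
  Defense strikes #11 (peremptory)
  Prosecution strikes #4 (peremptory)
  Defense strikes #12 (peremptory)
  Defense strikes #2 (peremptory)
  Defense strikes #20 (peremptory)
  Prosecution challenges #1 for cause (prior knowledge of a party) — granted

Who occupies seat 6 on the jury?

Removed: #1, #2, #4, #7, #11, #12, #16, #17, #20.
Seating in order: seats 1–6 → #3, #5, #6, #8, #9, #10.
So seat 6 is #10.

10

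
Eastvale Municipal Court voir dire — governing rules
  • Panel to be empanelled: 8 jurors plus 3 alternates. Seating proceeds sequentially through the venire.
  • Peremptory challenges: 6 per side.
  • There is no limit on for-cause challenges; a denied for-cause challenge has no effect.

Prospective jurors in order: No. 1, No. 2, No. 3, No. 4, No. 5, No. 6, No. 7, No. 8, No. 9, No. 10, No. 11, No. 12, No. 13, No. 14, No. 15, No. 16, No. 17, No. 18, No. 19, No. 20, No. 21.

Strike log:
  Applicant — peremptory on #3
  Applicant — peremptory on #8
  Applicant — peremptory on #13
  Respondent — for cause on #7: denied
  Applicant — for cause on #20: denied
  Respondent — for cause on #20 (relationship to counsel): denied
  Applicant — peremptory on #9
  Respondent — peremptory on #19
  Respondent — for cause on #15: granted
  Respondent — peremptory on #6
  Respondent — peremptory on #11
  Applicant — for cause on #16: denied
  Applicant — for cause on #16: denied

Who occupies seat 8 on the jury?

14

Removed: #3, #6, #8, #9, #11, #13, #15, #19. (#7, #16, #20 stay — for-cause denied.)
Seating in order: seats 1–8 → #1, #2, #4, #5, #7, #10, #12, #14; alternates → #16, #17, #18.
So seat 8 is #14.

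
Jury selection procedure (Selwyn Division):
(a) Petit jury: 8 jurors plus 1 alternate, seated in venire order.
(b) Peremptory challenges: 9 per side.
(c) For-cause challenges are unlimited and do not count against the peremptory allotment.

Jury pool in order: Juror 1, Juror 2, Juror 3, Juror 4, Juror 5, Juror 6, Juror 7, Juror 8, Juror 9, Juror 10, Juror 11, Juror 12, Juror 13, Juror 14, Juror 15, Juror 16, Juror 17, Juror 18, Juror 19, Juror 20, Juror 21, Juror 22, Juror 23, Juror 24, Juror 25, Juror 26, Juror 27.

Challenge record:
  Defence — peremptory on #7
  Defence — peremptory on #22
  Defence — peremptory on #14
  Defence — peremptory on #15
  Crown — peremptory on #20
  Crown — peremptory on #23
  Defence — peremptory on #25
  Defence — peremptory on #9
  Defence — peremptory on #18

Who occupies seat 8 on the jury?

10

Removed: #7, #9, #14, #15, #18, #20, #22, #23, #25.
Seating in order: seats 1–8 → #1, #2, #3, #4, #5, #6, #8, #10; alternates → #11.
So seat 8 is #10.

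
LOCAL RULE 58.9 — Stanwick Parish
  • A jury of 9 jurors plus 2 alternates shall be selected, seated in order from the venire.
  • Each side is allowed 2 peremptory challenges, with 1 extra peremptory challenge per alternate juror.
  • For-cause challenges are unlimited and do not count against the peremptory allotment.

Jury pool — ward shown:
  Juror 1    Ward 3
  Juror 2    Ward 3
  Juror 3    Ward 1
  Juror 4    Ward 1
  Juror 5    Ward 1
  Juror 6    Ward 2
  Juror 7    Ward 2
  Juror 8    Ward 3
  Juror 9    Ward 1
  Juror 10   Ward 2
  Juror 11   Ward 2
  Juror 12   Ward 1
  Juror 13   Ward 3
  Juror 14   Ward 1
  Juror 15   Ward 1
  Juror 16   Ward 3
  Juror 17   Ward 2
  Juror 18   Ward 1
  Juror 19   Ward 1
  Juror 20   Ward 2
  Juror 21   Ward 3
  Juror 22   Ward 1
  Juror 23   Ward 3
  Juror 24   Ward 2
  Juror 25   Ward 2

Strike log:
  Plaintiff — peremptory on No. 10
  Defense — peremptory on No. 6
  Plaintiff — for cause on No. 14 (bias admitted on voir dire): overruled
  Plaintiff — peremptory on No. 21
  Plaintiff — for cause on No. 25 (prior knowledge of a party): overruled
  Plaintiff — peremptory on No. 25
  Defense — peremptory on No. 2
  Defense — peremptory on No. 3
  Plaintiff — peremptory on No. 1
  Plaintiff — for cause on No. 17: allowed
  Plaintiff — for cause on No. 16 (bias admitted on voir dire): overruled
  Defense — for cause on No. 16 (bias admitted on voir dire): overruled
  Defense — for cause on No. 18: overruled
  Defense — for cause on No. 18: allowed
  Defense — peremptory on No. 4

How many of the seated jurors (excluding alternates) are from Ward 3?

Removed: #1, #2, #3, #4, #6, #10, #17, #18, #21, #25.
Seated jurors 1–9: #5, #7, #8, #9, #11, #12, #13, #14, #15 (alternates #16, #19 not counted).
Of those, in Ward 3: #8, #13 → 2.

2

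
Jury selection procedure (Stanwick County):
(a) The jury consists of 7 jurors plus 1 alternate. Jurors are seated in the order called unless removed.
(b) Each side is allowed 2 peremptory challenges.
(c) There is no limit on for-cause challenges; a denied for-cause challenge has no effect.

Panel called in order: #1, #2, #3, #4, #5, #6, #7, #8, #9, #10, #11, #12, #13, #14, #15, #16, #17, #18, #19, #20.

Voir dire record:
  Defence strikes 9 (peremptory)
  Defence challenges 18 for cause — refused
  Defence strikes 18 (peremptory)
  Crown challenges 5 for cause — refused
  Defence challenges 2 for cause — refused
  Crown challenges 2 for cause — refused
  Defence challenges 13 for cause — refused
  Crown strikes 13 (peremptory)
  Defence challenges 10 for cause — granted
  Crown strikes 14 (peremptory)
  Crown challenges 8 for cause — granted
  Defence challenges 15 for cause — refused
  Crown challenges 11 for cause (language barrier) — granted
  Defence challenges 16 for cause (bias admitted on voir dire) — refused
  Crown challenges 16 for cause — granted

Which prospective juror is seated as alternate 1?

12

Removed: #8, #9, #10, #11, #13, #14, #16, #18. (#2, #5, #15 stay — for-cause denied.)
Filling seats in venire order through position 8: #1, #2, #3, #4, #5, #6, #7, #12.
So alternate 1 is #12.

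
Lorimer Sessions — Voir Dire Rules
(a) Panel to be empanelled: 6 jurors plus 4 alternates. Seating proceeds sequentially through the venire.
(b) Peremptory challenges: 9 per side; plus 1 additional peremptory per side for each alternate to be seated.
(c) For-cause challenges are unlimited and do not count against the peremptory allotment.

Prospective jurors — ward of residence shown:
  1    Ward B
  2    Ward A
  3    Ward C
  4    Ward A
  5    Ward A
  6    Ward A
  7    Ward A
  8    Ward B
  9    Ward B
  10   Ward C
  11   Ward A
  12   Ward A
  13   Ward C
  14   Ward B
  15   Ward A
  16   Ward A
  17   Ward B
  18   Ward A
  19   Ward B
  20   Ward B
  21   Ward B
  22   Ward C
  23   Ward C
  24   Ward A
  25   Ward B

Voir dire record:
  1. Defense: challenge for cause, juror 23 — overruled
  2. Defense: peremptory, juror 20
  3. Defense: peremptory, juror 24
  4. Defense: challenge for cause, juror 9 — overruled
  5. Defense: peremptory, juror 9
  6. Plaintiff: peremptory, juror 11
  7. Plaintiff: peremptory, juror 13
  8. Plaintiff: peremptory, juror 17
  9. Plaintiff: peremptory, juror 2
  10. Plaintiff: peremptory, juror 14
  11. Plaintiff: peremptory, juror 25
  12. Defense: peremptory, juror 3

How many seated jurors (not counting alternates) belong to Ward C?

Removed: #2, #3, #9, #11, #13, #14, #17, #20, #24, #25.
Seated jurors 1–6: #1, #4, #5, #6, #7, #8 (alternates #10, #12, #15, #16 not counted).
None of those are in Ward C → 0.

0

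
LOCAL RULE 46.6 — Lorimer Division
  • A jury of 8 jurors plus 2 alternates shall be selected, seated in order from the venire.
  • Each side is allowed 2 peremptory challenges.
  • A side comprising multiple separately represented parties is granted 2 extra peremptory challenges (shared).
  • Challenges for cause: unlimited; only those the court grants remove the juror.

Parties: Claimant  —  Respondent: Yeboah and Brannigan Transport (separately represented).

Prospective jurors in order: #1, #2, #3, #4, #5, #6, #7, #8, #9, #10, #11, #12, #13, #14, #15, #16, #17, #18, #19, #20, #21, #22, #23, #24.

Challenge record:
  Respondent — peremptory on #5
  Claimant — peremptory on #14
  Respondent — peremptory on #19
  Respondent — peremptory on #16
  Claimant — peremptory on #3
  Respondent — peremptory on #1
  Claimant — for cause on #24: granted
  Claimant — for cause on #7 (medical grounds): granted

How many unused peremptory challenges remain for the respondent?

Respondent allotment: 2 base + 2 multi-party = 4.
Respondent peremptories used: #5, #19, #16, #1 — 4.
Remaining: 4 − 4 = 0.

0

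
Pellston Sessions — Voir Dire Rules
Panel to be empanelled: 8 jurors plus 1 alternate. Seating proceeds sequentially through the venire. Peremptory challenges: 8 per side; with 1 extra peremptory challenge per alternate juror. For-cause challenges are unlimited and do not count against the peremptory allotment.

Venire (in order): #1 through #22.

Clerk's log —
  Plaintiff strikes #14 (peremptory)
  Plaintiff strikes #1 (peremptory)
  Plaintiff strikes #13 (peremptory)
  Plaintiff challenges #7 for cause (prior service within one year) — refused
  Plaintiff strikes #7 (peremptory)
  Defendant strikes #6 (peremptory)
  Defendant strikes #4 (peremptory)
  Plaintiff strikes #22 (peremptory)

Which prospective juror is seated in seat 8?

Removed: #1, #4, #6, #7, #13, #14, #22.
Filling seats in venire order through position 8: #2, #3, #5, #8, #9, #10, #11, #12.
So seat 8 is #12.

12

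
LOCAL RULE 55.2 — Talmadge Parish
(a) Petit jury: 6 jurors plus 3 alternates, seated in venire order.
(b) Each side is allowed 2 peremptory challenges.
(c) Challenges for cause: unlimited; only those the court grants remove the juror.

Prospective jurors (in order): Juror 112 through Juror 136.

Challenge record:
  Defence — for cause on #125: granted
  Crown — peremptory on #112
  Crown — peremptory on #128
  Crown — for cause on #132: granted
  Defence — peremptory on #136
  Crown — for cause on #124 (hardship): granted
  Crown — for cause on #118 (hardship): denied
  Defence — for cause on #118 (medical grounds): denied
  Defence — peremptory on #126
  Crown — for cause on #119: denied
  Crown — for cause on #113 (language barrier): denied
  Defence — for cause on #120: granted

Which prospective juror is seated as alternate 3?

Removed: #112, #120, #124, #125, #126, #128, #132, #136. (#113, #118, #119 stay — for-cause denied.)
Seating in order: seats 1–6 → #113, #114, #115, #116, #117, #118; alternates → #119, #121, #122.
So alternate 3 is #122.

122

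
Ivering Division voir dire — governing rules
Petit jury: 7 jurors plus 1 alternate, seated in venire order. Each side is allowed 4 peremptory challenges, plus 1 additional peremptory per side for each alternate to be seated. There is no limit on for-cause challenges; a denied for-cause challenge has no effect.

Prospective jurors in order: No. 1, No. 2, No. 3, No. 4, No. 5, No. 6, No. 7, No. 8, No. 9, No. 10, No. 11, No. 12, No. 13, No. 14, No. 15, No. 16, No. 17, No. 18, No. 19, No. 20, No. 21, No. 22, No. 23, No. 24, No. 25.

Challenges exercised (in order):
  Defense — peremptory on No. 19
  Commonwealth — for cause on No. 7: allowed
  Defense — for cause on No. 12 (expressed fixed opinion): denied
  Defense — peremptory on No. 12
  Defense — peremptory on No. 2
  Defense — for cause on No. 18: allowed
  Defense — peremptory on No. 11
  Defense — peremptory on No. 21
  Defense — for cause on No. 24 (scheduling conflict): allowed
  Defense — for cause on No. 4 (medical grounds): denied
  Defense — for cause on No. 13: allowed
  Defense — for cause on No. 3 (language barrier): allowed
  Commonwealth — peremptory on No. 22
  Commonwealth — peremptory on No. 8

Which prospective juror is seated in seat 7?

Removed: #2, #3, #7, #8, #11, #12, #13, #18, #19, #21, #22, #24. (#4 stays — for-cause denied.)
Filling seats in venire order through position 7: #1, #4, #5, #6, #9, #10, #14.
So seat 7 is #14.

14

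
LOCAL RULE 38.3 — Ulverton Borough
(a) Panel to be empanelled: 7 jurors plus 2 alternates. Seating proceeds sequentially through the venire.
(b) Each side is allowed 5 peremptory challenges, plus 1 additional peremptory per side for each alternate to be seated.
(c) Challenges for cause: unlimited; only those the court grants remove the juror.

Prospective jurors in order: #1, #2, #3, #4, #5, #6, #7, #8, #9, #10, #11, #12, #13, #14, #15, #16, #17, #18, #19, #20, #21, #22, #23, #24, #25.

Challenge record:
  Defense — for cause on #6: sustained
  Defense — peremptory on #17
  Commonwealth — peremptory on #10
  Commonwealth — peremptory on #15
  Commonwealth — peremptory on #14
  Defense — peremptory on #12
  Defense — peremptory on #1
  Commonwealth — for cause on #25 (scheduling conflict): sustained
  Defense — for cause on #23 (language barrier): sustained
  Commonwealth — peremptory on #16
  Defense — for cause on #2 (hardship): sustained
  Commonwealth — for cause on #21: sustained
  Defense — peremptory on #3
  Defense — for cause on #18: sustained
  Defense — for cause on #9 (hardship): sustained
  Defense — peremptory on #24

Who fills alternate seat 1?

20

Removed: #1, #2, #3, #6, #9, #10, #12, #14, #15, #16, #17, #18, #21, #23, #24, #25.
Seating in order: seats 1–7 → #4, #5, #7, #8, #11, #13, #19; alternates → #20, #22.
So alternate 1 is #20.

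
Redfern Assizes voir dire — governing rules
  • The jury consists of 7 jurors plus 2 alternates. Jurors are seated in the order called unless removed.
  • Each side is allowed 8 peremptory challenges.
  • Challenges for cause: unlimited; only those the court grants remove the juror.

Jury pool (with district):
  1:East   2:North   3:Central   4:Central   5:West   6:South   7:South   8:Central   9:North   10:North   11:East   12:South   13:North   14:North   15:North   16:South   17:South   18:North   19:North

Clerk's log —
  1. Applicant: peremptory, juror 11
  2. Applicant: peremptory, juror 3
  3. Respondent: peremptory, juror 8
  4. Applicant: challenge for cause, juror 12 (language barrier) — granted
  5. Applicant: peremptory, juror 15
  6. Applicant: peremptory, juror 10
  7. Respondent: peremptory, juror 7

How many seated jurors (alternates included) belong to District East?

1

Removed: #3, #7, #8, #10, #11, #12, #15.
Seated (9 incl. alternates): #1, #2, #4, #5, #6, #9, #13, #14, #16.
Of those, in District East: #1 → 1.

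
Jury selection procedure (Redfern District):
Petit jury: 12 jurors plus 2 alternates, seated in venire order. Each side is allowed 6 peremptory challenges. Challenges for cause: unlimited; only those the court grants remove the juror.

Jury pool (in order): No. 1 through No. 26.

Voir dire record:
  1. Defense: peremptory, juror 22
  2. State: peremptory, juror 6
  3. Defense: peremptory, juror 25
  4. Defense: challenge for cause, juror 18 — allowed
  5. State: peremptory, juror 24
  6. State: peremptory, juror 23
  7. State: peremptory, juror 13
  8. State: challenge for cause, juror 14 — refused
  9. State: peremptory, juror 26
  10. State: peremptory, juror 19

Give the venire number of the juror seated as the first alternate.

15

Removed: #6, #13, #18, #19, #22, #23, #24, #25, #26. (#14 stays — for-cause denied.)
Filling seats in venire order through position 13: #1, #2, #3, #4, #5, #7, #8, #9, #10, #11, #12, #14, #15.
So alternate 1 is #15.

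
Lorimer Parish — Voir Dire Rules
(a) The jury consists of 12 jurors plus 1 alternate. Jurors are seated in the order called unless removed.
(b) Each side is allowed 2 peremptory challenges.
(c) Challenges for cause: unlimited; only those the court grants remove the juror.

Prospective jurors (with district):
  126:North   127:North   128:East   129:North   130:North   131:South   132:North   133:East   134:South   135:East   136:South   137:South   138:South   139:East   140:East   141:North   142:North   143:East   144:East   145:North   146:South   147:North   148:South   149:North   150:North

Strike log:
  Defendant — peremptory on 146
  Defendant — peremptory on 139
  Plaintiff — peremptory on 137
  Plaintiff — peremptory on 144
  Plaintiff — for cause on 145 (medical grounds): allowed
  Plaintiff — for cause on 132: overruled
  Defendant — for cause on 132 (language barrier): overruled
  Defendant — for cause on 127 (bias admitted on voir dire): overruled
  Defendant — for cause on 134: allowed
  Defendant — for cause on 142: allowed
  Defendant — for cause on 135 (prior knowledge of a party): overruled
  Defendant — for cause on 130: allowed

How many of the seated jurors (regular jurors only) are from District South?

Removed: #130, #134, #137, #139, #142, #144, #145, #146.
Seated jurors 1–12: #126, #127, #128, #129, #131, #132, #133, #135, #136, #138, #140, #141 (alternates #143 not counted).
Of those, in District South: #131, #136, #138 → 3.

3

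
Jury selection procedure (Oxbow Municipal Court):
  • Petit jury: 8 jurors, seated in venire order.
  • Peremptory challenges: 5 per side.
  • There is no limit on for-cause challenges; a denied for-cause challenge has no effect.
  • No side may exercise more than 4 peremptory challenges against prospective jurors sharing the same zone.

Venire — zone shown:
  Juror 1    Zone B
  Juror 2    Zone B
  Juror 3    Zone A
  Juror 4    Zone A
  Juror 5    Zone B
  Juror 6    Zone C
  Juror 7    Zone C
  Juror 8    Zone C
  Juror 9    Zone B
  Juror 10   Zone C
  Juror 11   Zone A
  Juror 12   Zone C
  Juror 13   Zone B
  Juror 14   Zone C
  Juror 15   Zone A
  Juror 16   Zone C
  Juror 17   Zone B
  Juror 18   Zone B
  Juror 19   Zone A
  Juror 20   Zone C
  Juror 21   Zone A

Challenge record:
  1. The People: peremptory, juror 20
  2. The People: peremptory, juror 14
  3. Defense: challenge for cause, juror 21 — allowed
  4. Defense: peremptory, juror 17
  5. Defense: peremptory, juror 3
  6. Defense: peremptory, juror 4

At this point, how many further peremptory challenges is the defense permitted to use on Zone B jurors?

Defense peremptories so far: #17, #3, #4 — 3 of 5 used, 2 left overall.
Against Zone B: #17 — 1 used; per-zone cap 4 leaves 3.
Binding limit: min(2, 3) = 2.

2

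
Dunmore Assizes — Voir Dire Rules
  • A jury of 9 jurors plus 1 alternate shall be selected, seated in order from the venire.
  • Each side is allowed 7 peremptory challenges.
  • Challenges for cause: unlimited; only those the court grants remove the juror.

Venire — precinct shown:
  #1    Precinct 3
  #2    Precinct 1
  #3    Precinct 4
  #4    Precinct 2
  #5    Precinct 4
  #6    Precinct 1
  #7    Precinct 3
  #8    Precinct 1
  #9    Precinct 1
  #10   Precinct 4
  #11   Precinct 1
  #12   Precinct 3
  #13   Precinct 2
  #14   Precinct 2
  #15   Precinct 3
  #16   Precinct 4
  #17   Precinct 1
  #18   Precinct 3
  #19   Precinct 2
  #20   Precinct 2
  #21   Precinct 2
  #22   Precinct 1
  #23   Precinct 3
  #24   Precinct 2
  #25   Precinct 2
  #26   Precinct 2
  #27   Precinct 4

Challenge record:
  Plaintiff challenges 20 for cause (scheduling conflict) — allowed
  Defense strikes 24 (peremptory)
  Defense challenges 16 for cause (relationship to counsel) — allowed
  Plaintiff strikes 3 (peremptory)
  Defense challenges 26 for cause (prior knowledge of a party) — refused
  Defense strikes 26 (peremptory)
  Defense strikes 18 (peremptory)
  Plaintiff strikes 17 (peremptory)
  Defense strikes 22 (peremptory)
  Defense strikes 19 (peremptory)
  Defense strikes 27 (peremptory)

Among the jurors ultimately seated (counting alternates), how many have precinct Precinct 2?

1

Removed: #3, #16, #17, #18, #19, #20, #22, #24, #26, #27.
Seated (10 incl. alternates): #1, #2, #4, #5, #6, #7, #8, #9, #10, #11.
Of those, in Precinct 2: #4 → 1.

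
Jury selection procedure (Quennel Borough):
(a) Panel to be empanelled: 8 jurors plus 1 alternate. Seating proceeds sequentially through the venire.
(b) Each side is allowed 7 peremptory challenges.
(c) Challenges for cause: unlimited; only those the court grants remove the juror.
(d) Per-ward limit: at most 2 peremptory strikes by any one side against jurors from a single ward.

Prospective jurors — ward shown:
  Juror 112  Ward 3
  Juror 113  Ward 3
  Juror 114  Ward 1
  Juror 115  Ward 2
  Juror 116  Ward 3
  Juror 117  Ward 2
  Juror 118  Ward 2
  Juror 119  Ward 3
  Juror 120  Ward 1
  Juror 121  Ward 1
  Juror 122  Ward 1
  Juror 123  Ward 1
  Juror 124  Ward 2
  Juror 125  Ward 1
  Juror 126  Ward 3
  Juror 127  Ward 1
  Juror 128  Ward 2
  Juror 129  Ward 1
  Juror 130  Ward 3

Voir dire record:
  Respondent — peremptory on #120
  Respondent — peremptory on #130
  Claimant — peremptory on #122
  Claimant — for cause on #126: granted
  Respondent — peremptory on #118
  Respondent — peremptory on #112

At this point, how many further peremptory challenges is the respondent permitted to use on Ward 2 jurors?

1

Respondent peremptories so far: #120, #130, #118, #112 — 4 of 7 used, 3 left overall.
Against Ward 2: #118 — 1 used; per-ward cap 2 leaves 1.
Binding limit: min(3, 1) = 1.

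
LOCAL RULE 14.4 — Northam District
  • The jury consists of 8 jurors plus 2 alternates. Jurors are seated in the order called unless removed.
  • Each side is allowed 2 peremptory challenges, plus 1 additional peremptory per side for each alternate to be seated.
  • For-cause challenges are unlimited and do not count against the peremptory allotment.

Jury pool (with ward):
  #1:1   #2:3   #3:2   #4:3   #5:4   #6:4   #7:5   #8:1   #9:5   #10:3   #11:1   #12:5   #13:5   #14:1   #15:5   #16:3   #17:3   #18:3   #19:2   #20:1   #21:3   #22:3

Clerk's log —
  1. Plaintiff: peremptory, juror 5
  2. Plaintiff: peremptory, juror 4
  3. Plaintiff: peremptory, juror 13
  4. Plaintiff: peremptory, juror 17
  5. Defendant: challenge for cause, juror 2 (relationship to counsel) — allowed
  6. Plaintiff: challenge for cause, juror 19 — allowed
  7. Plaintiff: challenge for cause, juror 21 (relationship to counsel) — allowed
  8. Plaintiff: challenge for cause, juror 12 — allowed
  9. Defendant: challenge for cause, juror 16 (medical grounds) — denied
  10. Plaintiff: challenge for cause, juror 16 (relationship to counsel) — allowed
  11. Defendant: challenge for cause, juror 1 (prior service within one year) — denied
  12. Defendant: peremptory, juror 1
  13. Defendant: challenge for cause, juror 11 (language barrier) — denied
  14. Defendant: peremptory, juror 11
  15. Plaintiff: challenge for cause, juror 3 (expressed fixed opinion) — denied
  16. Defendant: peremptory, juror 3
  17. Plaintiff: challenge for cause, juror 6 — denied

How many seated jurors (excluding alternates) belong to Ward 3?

2

Removed: #1, #2, #3, #4, #5, #11, #12, #13, #16, #17, #19, #21.
Seated jurors 1–8: #6, #7, #8, #9, #10, #14, #15, #18 (alternates #20, #22 not counted).
Of those, in Ward 3: #10, #18 → 2.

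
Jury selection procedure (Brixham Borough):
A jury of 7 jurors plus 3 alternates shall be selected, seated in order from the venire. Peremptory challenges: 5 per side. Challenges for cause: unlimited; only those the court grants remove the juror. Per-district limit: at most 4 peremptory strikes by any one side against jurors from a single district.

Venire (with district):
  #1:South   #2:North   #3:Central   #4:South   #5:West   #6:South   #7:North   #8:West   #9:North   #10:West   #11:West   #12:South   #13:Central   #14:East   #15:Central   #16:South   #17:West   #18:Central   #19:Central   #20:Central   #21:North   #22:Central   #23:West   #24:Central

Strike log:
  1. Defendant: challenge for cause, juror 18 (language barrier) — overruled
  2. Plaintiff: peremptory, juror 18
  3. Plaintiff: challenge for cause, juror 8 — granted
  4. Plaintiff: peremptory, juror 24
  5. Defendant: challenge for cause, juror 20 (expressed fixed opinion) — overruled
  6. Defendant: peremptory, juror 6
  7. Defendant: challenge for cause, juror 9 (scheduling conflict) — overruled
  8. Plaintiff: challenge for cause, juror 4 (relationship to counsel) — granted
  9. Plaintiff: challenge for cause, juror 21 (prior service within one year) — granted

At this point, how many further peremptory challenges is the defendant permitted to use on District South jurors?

Defendant peremptories so far: #6 — 1 of 5 used, 4 left overall.
Against District South: #6 — 1 used; per-district cap 4 leaves 3.
Binding limit: min(4, 3) = 3.

3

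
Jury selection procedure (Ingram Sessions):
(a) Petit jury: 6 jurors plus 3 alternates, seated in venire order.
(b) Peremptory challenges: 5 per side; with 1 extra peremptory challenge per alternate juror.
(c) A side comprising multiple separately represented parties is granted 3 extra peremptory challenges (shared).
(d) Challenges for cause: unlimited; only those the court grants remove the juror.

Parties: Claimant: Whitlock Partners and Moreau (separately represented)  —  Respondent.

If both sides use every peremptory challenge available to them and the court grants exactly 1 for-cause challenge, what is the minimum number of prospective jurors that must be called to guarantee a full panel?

29

Seats to fill: 6 + 3 alternates = 9.
Peremptories — Claimant: 5 + 1×3 + 3 = 11; Respondent: 5 + 1×3 = 8; total 19.
For-cause removals: 1.
Minimum venire: 9 + 19 + 1 = 29.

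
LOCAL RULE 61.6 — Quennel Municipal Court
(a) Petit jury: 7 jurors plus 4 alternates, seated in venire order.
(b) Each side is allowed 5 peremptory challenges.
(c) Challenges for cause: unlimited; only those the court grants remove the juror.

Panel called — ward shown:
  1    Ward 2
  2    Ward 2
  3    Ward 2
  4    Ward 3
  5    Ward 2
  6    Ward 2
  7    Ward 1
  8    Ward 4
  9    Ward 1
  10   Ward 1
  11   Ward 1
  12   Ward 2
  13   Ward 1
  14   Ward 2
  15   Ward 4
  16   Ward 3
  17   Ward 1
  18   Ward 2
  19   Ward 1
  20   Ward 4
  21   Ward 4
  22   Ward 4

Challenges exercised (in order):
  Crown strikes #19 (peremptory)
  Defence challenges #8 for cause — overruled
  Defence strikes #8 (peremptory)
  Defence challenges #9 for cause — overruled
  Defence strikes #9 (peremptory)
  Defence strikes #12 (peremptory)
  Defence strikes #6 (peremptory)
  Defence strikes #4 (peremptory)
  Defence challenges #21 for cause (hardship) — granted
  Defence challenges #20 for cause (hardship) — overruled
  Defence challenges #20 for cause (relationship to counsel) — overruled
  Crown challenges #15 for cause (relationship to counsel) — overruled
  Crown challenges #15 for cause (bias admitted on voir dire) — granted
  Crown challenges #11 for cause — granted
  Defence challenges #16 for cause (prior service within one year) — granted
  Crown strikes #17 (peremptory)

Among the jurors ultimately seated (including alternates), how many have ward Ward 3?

0

Removed: #4, #6, #8, #9, #11, #12, #15, #16, #17, #19, #21.
Seated (11 incl. alternates): #1, #2, #3, #5, #7, #10, #13, #14, #18, #20, #22.
None of those are in Ward 3 → 0.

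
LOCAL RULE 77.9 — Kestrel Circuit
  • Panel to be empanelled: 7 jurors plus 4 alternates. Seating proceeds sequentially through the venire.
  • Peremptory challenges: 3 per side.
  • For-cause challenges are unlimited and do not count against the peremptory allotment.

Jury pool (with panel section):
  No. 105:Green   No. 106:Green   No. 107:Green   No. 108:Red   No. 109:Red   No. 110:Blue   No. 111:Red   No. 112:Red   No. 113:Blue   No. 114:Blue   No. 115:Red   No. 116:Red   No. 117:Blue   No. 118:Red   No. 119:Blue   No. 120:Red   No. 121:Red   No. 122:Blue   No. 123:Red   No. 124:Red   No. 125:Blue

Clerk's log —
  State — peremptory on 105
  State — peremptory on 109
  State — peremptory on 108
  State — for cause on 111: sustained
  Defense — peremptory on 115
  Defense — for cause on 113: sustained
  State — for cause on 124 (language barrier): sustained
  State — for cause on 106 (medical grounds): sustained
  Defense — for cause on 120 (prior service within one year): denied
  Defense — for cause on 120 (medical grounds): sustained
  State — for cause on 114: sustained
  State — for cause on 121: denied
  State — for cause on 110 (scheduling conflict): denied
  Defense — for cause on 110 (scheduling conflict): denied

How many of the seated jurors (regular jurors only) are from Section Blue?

3

Removed: #105, #106, #108, #109, #111, #113, #114, #115, #120, #124.
Seated jurors 1–7: #107, #110, #112, #116, #117, #118, #119 (alternates #121, #122, #123, #125 not counted).
Of those, in Section Blue: #110, #117, #119 → 3.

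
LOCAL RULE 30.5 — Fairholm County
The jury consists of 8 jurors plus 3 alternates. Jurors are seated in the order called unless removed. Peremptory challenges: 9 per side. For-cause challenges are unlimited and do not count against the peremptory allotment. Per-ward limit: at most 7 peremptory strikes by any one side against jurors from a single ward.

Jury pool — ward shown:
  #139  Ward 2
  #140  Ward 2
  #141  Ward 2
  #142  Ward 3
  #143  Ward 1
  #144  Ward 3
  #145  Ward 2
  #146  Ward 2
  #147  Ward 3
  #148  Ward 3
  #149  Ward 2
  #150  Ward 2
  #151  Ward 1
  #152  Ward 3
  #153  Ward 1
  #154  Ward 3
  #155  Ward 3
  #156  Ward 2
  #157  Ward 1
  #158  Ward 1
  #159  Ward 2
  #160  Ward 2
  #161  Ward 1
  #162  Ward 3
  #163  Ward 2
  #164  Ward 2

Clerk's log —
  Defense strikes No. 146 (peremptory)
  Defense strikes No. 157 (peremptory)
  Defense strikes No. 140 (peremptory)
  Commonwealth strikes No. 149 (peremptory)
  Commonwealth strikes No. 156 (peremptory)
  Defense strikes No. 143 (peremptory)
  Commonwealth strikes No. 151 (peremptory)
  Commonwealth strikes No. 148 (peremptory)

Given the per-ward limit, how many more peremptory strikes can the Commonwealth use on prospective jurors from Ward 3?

Commonwealth peremptories so far: #149, #156, #151, #148 — 4 of 9 used, 5 left overall.
Against Ward 3: #148 — 1 used; per-ward cap 7 leaves 6.
Binding limit: min(5, 6) = 5.

5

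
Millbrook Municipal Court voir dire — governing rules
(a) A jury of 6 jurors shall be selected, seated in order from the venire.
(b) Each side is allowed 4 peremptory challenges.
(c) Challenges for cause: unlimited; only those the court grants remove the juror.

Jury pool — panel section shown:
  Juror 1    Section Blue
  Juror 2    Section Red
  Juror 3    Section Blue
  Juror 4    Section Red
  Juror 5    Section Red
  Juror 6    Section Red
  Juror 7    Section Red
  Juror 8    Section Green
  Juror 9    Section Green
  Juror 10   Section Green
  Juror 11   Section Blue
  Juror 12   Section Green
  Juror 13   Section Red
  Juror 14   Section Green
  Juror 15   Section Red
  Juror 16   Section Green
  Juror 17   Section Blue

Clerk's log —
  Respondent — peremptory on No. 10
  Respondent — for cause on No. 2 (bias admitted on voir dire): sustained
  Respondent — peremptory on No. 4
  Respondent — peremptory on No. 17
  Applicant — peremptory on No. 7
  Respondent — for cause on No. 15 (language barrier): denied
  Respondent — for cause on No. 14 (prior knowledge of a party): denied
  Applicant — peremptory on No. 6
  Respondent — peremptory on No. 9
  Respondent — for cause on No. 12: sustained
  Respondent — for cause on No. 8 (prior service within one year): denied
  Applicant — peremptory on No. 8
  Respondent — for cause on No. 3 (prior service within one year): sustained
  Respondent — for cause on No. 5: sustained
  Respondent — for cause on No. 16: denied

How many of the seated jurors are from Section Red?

Removed: #2, #3, #4, #5, #6, #7, #8, #9, #10, #12, #17.
Seated jurors 1–6: #1, #11, #13, #14, #15, #16.
Of those, in Section Red: #13, #15 → 2.

2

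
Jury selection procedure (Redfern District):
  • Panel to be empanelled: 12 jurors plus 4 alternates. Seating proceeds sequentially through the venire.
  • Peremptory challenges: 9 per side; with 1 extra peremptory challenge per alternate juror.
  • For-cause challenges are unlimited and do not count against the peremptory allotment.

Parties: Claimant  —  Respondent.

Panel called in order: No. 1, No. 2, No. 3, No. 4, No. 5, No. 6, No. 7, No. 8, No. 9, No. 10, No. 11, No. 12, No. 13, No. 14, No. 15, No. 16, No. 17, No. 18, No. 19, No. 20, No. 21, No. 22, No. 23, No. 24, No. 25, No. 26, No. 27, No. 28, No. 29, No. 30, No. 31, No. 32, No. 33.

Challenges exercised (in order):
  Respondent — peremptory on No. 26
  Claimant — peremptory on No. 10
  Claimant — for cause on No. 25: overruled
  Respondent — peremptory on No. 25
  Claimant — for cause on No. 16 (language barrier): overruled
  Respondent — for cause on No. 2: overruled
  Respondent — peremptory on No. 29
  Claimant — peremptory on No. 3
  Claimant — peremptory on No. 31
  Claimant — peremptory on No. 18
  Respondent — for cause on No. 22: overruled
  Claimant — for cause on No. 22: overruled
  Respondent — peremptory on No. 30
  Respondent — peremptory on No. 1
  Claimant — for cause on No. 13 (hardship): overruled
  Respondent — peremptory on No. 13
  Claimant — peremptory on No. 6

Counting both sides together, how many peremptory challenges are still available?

15

Claimant allotment: 9 base + 1 × 4 alternates = 13. Respondent allotment: 9 base + 1 × 4 alternates = 13.
Claimant peremptories used: #10, #3, #31, #18, #6 — 5 (for-cause on #25, #16, #22, #13 don't count).
Respondent peremptories used: #26, #25, #29, #30, #1, #13 — 6 (for-cause on #2, #22 don't count).
Remaining: (13 − 5) + (13 − 6) = 15.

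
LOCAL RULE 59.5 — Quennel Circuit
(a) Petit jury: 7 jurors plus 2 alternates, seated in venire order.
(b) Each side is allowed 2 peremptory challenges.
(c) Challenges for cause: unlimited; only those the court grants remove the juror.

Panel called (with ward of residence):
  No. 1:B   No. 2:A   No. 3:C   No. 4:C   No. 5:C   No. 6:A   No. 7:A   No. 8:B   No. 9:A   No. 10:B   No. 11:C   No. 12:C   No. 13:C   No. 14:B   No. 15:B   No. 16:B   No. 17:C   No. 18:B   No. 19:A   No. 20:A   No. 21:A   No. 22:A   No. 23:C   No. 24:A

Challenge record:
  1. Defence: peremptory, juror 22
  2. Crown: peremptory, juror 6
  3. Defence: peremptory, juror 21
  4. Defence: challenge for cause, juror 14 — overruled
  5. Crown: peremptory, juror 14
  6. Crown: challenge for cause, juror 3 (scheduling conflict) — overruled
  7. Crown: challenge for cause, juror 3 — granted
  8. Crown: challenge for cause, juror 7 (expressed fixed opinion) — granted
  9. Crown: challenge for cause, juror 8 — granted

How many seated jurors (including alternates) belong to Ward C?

Removed: #3, #6, #7, #8, #14, #21, #22.
Seated (9 incl. alternates): #1, #2, #4, #5, #9, #10, #11, #12, #13.
Of those, in Ward C: #4, #5, #11, #12, #13 → 5.

5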